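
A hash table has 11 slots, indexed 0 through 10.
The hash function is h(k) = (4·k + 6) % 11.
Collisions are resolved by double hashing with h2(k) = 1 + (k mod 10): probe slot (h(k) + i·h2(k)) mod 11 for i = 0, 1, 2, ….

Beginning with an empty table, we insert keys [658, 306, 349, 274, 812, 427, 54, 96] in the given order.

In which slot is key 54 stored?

7

Insert 658: h=9, slot 9 empty => index 9.
Insert 306: h=9, h2=7, slot 9 occupied => index 5.
Insert 349: h=5, h2=10, slot 5 occupied => index 4.
Insert 274: h=2, slot 2 empty => index 2.
Insert 812: h=9, h2=3, slot 9 occupied => index 1.
Insert 427: h=9, h2=8, slot 9 occupied => index 6.
Insert 54: h=2, h2=5, slot 2 occupied => index 7.
Insert 96: h=5, h2=7, slots 5,1 occupied => index 8.
Table: [—, 812, 274, —, 349, 306, 427, 54, 96, 658, —]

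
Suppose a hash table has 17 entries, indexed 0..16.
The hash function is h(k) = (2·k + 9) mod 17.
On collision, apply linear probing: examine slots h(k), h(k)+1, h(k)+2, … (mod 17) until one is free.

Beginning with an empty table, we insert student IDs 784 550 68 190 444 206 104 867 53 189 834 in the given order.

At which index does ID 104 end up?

784 hashes to 13; slot 13 is free -> place at 13.
550 hashes to 4; slot 4 is free -> place at 4.
68 hashes to 9; slot 9 is free -> place at 9.
190 hashes to 15; slot 15 is free -> place at 15.
444 hashes to 13; 13 taken -> place at 14.
206 hashes to 13; 13,14,15 taken -> place at 16.
104 hashes to 13; 13,14,15,16 taken -> place at 0.
867 hashes to 9; 9 taken -> place at 10.
53 hashes to 13; 13,14,15,16,0 taken -> place at 1.
189 hashes to 13; 13,14,15,16,0,1 taken -> place at 2.
834 hashes to 11; slot 11 is free -> place at 11.
Table: [104, 53, 189, ∅, 550, ∅, ∅, ∅, ∅, 68, 867, 834, ∅, 784, 444, 190, 206]

0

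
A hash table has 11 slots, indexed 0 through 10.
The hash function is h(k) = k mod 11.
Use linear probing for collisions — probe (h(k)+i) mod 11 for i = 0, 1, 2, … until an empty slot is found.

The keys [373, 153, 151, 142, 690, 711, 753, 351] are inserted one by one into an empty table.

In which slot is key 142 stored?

1

373 hashes to 10; slot 10 is free => place at 10.
153 hashes to 10; 10 taken => place at 0.
151 hashes to 8; slot 8 is free => place at 8.
142 hashes to 10; 10,0 taken => place at 1.
690 hashes to 8; 8 taken => place at 9.
711 hashes to 7; slot 7 is free => place at 7.
753 hashes to 5; slot 5 is free => place at 5.
351 hashes to 10; 10,0,1 taken => place at 2.
Table: [153, 142, 351, ∅, ∅, 753, ∅, 711, 151, 690, 373]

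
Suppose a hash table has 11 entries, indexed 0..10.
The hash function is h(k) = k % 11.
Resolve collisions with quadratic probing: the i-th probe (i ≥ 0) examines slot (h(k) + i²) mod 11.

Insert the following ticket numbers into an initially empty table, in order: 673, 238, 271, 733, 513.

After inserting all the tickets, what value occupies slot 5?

513

673: h=2 → slot 2
238: h=7 → slot 7
271: h=7, probe 7,8 → slot 8
733: h=7, probe 7,8,0 → slot 0
513: h=7, probe 7,8,0,5 → slot 5
Table: [733, ∅, 673, ∅, ∅, 513, ∅, 238, 271, ∅, ∅]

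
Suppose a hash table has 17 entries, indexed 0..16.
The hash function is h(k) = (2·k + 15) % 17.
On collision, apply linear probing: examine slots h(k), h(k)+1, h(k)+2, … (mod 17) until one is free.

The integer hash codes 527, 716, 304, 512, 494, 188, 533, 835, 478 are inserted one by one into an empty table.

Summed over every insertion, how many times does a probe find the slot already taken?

527: h=15 → slot 15
716: h=2 → slot 2
304: h=11 → slot 11
512: h=2, probe 2,3 → slot 3
494: h=0 → slot 0
188: h=0, probe 0,1 → slot 1
533: h=10 → slot 10
835: h=2, probe 2,3,4 → slot 4
478: h=2, probe 2,3,4,5 → slot 5
Table: [494, 188, 716, 512, 835, 478, _, _, _, _, 533, 304, _, _, _, 527, _]

7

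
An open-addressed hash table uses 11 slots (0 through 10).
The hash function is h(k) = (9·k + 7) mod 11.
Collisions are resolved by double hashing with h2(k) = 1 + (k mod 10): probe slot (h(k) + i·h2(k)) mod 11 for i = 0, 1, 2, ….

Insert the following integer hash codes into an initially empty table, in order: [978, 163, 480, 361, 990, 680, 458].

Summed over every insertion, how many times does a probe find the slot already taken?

7

Insert 978: h=9, slot 9 empty -> index 9.
Insert 163: h=0, slot 0 empty -> index 0.
Insert 480: h=4, slot 4 empty -> index 4.
Insert 361: h=0, h2=2, slot 0 occupied -> index 2.
Insert 990: h=7, slot 7 empty -> index 7.
Insert 680: h=0, h2=1, slot 0 occupied -> index 1.
Insert 458: h=4, h2=9, slots 4,2,0,9,7 occupied -> index 5.
Table: [163, 680, 361, —, 480, 458, —, 990, —, 978, —]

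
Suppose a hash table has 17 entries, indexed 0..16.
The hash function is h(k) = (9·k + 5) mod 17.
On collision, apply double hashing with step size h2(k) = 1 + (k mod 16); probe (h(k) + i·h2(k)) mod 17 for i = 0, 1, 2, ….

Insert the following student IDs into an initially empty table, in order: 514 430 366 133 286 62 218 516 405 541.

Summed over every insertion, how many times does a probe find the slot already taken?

514 hashes to 7; slot 7 is free => place at 7.
430 hashes to 16; slot 16 is free => place at 16.
366 hashes to 1; slot 1 is free => place at 1.
133 hashes to 12; slot 12 is free => place at 12.
286 hashes to 12, h2=15; 12 taken => place at 10.
62 hashes to 2; slot 2 is free => place at 2.
218 hashes to 12, h2=11; 12 taken => place at 6.
516 hashes to 8; slot 8 is free => place at 8.
405 hashes to 12, h2=6; 12,1,7 taken => place at 13.
541 hashes to 12, h2=14; 12 taken => place at 9.
Table: [_, 366, 62, _, _, _, 218, 514, 516, 541, 286, _, 133, 405, _, _, 430]

6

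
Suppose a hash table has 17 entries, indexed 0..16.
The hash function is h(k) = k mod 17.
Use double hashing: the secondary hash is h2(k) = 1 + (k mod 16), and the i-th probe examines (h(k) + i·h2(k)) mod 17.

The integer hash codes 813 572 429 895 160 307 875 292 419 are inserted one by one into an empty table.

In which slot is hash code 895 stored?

10

813 hashes to 14; slot 14 is free -> place at 14.
572 hashes to 11; slot 11 is free -> place at 11.
429 hashes to 4; slot 4 is free -> place at 4.
895 hashes to 11, h2=16; 11 taken -> place at 10.
160 hashes to 7; slot 7 is free -> place at 7.
307 hashes to 1; slot 1 is free -> place at 1.
875 hashes to 8; slot 8 is free -> place at 8.
292 hashes to 3; slot 3 is free -> place at 3.
419 hashes to 11, h2=4; 11 taken -> place at 15.
Table: [-, 307, -, 292, 429, -, -, 160, 875, -, 895, 572, -, -, 813, 419, -]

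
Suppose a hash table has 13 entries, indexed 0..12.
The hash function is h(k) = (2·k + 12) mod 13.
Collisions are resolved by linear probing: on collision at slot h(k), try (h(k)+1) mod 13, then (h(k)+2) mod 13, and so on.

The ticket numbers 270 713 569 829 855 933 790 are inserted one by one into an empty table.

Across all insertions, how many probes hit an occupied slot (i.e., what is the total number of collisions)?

19

270: h=6 -> slot 6
713: h=8 -> slot 8
569: h=6, probe 6,7 -> slot 7
829: h=6, probe 6,7,8,9 -> slot 9
855: h=6, probe 6,7,8,9,10 -> slot 10
933: h=6, probe 6,7,8,9,10,11 -> slot 11
790: h=6, probe 6,7,8,9,10,11,12 -> slot 12
Table: [—, —, —, —, —, —, 270, 569, 713, 829, 855, 933, 790]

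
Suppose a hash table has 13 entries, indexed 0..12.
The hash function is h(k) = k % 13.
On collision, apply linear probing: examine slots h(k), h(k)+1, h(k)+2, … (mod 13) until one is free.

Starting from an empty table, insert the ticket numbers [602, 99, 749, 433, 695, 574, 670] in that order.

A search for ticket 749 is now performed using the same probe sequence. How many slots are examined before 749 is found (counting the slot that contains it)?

2

602: h=4 -> slot 4
99: h=8 -> slot 8
749: h=8, probe 8,9 -> slot 9
433: h=4, probe 4,5 -> slot 5
695: h=6 -> slot 6
574: h=2 -> slot 2
670: h=7 -> slot 7
Table: [∅, ∅, 574, ∅, 602, 433, 695, 670, 99, 749, ∅, ∅, ∅]
Lookup 749: h=8, probe 8,9 → found at 9.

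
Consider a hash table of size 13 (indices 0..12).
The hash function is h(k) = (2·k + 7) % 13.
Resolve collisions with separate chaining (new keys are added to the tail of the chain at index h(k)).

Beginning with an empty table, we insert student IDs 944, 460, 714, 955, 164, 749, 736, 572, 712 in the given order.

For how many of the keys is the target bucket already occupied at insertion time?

Insert 944: h=10, bucket 10 empty -> new chain.
Insert 460: h=4, bucket 4 empty -> new chain.
Insert 714: h=5, bucket 5 empty -> new chain.
Insert 955: h=6, bucket 6 empty -> new chain.
Insert 164: h=10, bucket 10 nonempty -> append to chain.
Insert 749: h=10, bucket 10 nonempty -> append to chain.
Insert 736: h=10, bucket 10 nonempty -> append to chain.
Insert 572: h=7, bucket 7 empty -> new chain.
Insert 712: h=1, bucket 1 empty -> new chain.
Final buckets:
0: .
1: 712
2: .
3: .
4: 460
5: 714
6: 955
7: 572
8: .
9: .
10: 944 -> 164 -> 749 -> 736
11: .
12: .

3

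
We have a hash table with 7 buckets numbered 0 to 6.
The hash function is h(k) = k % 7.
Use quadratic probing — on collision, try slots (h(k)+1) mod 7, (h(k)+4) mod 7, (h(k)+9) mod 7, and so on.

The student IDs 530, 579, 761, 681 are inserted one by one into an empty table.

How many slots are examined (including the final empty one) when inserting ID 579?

530 hashes to 5; slot 5 is free => place at 5.
579 hashes to 5; 5 taken => place at 6.
761 hashes to 5; 5,6 taken => place at 2.
681 hashes to 2; 2 taken => place at 3.
Table: [., ., 761, 681, ., 530, 579]

2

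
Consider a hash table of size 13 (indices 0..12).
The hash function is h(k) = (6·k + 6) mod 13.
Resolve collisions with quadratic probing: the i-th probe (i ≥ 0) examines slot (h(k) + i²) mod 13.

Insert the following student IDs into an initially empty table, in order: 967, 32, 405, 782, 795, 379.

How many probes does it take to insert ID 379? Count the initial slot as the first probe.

967: h=10 → slot 10
32: h=3 → slot 3
405: h=5 → slot 5
782: h=5, probe 5,6 → slot 6
795: h=5, probe 5,6,9 → slot 9
379: h=5, probe 5,6,9,1 → slot 1
Table: [., 379, ., 32, ., 405, 782, ., ., 795, 967, ., .]

4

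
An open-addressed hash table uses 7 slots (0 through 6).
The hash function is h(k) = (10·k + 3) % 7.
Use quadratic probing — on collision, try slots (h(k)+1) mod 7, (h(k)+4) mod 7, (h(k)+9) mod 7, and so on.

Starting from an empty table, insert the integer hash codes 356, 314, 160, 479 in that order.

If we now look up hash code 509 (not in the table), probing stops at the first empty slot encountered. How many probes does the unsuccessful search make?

4

356 hashes to 0; slot 0 is free → place at 0.
314 hashes to 0; 0 taken → place at 1.
160 hashes to 0; 0,1 taken → place at 4.
479 hashes to 5; slot 5 is free → place at 5.
Table: [356, 314, ., ., 160, 479, .]
Lookup 509: h=4, probe 4,5,1,6 → slot 6 empty, not found.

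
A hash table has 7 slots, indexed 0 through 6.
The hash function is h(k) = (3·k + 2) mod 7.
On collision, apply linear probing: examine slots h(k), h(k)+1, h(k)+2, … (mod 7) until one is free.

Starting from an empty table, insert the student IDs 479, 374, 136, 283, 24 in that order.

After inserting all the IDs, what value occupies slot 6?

136

479 hashes to 4; slot 4 is free -> place at 4.
374 hashes to 4; 4 taken -> place at 5.
136 hashes to 4; 4,5 taken -> place at 6.
283 hashes to 4; 4,5,6 taken -> place at 0.
24 hashes to 4; 4,5,6,0 taken -> place at 1.
Table: [283, 24, -, -, 479, 374, 136]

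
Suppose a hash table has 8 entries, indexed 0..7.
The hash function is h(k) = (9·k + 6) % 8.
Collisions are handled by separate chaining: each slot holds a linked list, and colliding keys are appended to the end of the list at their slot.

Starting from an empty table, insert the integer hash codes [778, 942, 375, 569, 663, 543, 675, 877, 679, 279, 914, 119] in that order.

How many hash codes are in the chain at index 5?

778 → bucket 0
942 → bucket 4
375 → bucket 5
569 → bucket 7
663 → bucket 5 (collision)
543 → bucket 5 (collision)
675 → bucket 1
877 → bucket 3
679 → bucket 5 (collision)
279 → bucket 5 (collision)
914 → bucket 0 (collision)
119 → bucket 5 (collision)
Final buckets:
0: 778 -> 914
1: 675
2: —
3: 877
4: 942
5: 375 -> 663 -> 543 -> 679 -> 279 -> 119
6: —
7: 569

6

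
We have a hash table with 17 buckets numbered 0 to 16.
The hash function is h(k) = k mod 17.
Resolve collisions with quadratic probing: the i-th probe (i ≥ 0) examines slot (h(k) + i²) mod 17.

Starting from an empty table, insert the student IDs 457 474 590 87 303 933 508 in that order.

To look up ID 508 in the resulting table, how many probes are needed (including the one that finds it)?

6

Insert 457: h=15, slot 15 empty → index 15.
Insert 474: h=15, slot 15 occupied → index 16.
Insert 590: h=12, slot 12 empty → index 12.
Insert 87: h=2, slot 2 empty → index 2.
Insert 303: h=14, slot 14 empty → index 14.
Insert 933: h=15, slots 15,16,2 occupied → index 7.
Insert 508: h=15, slots 15,16,2,7,14 occupied → index 6.
Table: [—, —, 87, —, —, —, 508, 933, —, —, —, —, 590, —, 303, 457, 474]
Lookup 508: h=15, probe 15,16,2,7,14,6 → found at 6.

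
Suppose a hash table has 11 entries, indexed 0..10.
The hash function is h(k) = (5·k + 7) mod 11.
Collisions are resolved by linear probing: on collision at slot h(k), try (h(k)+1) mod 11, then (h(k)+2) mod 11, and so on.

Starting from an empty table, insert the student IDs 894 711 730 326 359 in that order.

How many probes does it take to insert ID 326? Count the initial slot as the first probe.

894: h=0 -> slot 0
711: h=9 -> slot 9
730: h=5 -> slot 5
326: h=9, probe 9,10 -> slot 10
359: h=9, probe 9,10,0,1 -> slot 1
Table: [894, 359, _, _, _, 730, _, _, _, 711, 326]

2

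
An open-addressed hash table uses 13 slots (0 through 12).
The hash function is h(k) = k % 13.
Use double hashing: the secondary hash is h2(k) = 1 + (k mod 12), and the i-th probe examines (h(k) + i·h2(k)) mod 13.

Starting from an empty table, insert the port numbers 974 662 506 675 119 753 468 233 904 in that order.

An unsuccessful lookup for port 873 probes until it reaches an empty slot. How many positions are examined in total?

974 hashes to 12; slot 12 is free → place at 12.
662 hashes to 12, h2=3; 12 taken → place at 2.
506 hashes to 12, h2=3; 12,2 taken → place at 5.
675 hashes to 12, h2=4; 12 taken → place at 3.
119 hashes to 2, h2=12; 2 taken → place at 1.
753 hashes to 12, h2=10; 12 taken → place at 9.
468 hashes to 0; slot 0 is free → place at 0.
233 hashes to 12, h2=6; 12,5 taken → place at 11.
904 hashes to 7; slot 7 is free → place at 7.
Table: [468, 119, 662, 675, ∅, 506, ∅, 904, ∅, 753, ∅, 233, 974]
Lookup 873: h=2, h2=10, probe 2,12,9,6 → slot 6 empty, not found.

4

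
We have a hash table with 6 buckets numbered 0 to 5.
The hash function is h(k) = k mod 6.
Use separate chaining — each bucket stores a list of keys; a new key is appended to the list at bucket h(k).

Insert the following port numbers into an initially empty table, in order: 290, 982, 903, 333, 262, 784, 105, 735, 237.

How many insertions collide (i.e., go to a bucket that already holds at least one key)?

Insert 290: h=2, bucket 2 empty -> new chain.
Insert 982: h=4, bucket 4 empty -> new chain.
Insert 903: h=3, bucket 3 empty -> new chain.
Insert 333: h=3, bucket 3 nonempty -> append to chain.
Insert 262: h=4, bucket 4 nonempty -> append to chain.
Insert 784: h=4, bucket 4 nonempty -> append to chain.
Insert 105: h=3, bucket 3 nonempty -> append to chain.
Insert 735: h=3, bucket 3 nonempty -> append to chain.
Insert 237: h=3, bucket 3 nonempty -> append to chain.
Final buckets:
0: ∅
1: ∅
2: 290
3: 903 -> 333 -> 105 -> 735 -> 237
4: 982 -> 262 -> 784
5: ∅

6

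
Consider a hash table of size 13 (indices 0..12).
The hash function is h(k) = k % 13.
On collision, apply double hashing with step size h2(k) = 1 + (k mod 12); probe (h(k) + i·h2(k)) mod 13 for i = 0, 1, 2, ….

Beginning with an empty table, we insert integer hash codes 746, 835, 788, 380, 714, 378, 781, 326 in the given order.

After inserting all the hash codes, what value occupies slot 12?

746: h=5 => slot 5
835: h=3 => slot 3
788: h=8 => slot 8
380: h=3, h2=9, probe 3,12 => slot 12
714: h=12, h2=7, probe 12,6 => slot 6
378: h=1 => slot 1
781: h=1, h2=2, probe 1,3,5,7 => slot 7
326: h=1, h2=3, probe 1,4 => slot 4
Table: [∅, 378, ∅, 835, 326, 746, 714, 781, 788, ∅, ∅, ∅, 380]

380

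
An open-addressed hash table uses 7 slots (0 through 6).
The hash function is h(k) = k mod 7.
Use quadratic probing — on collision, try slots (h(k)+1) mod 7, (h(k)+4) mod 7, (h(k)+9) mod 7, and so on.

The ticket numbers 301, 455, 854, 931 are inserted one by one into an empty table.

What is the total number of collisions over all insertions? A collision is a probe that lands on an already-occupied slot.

Insert 301: h=0, slot 0 empty → index 0.
Insert 455: h=0, slot 0 occupied → index 1.
Insert 854: h=0, slots 0,1 occupied → index 4.
Insert 931: h=0, slots 0,1,4 occupied → index 2.
Table: [301, 455, 931, _, 854, _, _]

6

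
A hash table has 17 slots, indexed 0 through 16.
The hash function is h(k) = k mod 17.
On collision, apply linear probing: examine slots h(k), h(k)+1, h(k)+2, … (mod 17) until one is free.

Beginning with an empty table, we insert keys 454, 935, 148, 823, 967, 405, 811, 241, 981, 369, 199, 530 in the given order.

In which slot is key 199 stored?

4

454 hashes to 12; slot 12 is free -> place at 12.
935 hashes to 0; slot 0 is free -> place at 0.
148 hashes to 12; 12 taken -> place at 13.
823 hashes to 7; slot 7 is free -> place at 7.
967 hashes to 15; slot 15 is free -> place at 15.
405 hashes to 14; slot 14 is free -> place at 14.
811 hashes to 12; 12,13,14,15 taken -> place at 16.
241 hashes to 3; slot 3 is free -> place at 3.
981 hashes to 12; 12,13,14,15,16,0 taken -> place at 1.
369 hashes to 12; 12,13,14,15,16,0,1 taken -> place at 2.
199 hashes to 12; 12,13,14,15,16,0,1,2,3 taken -> place at 4.
530 hashes to 3; 3,4 taken -> place at 5.
Table: [935, 981, 369, 241, 199, 530, ∅, 823, ∅, ∅, ∅, ∅, 454, 148, 405, 967, 811]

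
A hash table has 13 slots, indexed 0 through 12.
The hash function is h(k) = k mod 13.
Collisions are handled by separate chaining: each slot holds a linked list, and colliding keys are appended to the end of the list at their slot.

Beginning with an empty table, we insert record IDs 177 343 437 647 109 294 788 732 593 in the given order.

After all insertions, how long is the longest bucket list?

5

Insert 177: h=8, bucket 8 empty -> new chain.
Insert 343: h=5, bucket 5 empty -> new chain.
Insert 437: h=8, bucket 8 nonempty -> append to chain.
Insert 647: h=10, bucket 10 empty -> new chain.
Insert 109: h=5, bucket 5 nonempty -> append to chain.
Insert 294: h=8, bucket 8 nonempty -> append to chain.
Insert 788: h=8, bucket 8 nonempty -> append to chain.
Insert 732: h=4, bucket 4 empty -> new chain.
Insert 593: h=8, bucket 8 nonempty -> append to chain.
Final buckets:
0: _
1: _
2: _
3: _
4: 732
5: 343 -> 109
6: _
7: _
8: 177 -> 437 -> 294 -> 788 -> 593
9: _
10: 647
11: _
12: _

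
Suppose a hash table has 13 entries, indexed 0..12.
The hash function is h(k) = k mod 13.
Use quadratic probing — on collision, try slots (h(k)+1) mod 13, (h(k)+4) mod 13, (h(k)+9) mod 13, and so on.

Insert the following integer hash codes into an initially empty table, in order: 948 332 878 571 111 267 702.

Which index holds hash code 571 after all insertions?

Insert 948: h=12, slot 12 empty → index 12.
Insert 332: h=7, slot 7 empty → index 7.
Insert 878: h=7, slot 7 occupied → index 8.
Insert 571: h=12, slot 12 occupied → index 0.
Insert 111: h=7, slots 7,8 occupied → index 11.
Insert 267: h=7, slots 7,8,11 occupied → index 3.
Insert 702: h=0, slot 0 occupied → index 1.
Table: [571, 702, _, 267, _, _, _, 332, 878, _, _, 111, 948]

0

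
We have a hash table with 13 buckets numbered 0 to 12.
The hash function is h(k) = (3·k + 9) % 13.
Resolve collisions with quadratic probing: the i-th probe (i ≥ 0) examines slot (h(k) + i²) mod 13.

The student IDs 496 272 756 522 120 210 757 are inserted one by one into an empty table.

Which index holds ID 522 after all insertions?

496: h=2 => slot 2
272: h=6 => slot 6
756: h=2, probe 2,3 => slot 3
522: h=2, probe 2,3,6,11 => slot 11
120: h=5 => slot 5
210: h=2, probe 2,3,6,11,5,1 => slot 1
757: h=5, probe 5,6,9 => slot 9
Table: [_, 210, 496, 756, _, 120, 272, _, _, 757, _, 522, _]

11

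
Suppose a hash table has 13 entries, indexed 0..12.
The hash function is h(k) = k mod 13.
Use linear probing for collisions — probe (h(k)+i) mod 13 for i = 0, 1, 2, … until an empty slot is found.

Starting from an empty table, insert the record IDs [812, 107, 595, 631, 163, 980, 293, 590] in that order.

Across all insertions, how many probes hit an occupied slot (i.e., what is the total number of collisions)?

Insert 812: h=6, slot 6 empty => index 6.
Insert 107: h=3, slot 3 empty => index 3.
Insert 595: h=10, slot 10 empty => index 10.
Insert 631: h=7, slot 7 empty => index 7.
Insert 163: h=7, slot 7 occupied => index 8.
Insert 980: h=5, slot 5 empty => index 5.
Insert 293: h=7, slots 7,8 occupied => index 9.
Insert 590: h=5, slots 5,6,7,8,9,10 occupied => index 11.
Table: [., ., ., 107, ., 980, 812, 631, 163, 293, 595, 590, .]

9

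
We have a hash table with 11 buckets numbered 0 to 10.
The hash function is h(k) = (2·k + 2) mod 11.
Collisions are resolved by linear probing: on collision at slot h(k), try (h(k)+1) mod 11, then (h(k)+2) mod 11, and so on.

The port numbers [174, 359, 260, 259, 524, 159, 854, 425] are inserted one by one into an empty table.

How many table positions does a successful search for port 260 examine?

Insert 174: h=9, slot 9 empty → index 9.
Insert 359: h=5, slot 5 empty → index 5.
Insert 260: h=5, slot 5 occupied → index 6.
Insert 259: h=3, slot 3 empty → index 3.
Insert 524: h=5, slots 5,6 occupied → index 7.
Insert 159: h=1, slot 1 empty → index 1.
Insert 854: h=5, slots 5,6,7 occupied → index 8.
Insert 425: h=5, slots 5,6,7,8,9 occupied → index 10.
Table: [—, 159, —, 259, —, 359, 260, 524, 854, 174, 425]
Lookup 260: h=5, probe 5,6 → found at 6.

2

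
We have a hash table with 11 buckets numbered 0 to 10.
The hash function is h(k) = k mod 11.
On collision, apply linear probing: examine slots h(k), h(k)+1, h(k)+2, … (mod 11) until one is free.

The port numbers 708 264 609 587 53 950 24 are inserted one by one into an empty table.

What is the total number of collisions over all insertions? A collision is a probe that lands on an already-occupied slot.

708: h=4 => slot 4
264: h=0 => slot 0
609: h=4, probe 4,5 => slot 5
587: h=4, probe 4,5,6 => slot 6
53: h=9 => slot 9
950: h=4, probe 4,5,6,7 => slot 7
24: h=2 => slot 2
Table: [264, ∅, 24, ∅, 708, 609, 587, 950, ∅, 53, ∅]

6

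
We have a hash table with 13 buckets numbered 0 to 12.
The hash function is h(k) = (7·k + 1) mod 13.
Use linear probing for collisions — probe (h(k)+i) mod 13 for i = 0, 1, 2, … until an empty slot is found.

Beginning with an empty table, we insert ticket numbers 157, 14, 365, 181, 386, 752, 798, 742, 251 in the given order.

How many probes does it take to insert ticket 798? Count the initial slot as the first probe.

Insert 157: h=8, slot 8 empty → index 8.
Insert 14: h=8, slot 8 occupied → index 9.
Insert 365: h=8, slots 8,9 occupied → index 10.
Insert 181: h=7, slot 7 empty → index 7.
Insert 386: h=12, slot 12 empty → index 12.
Insert 752: h=0, slot 0 empty → index 0.
Insert 798: h=10, slot 10 occupied → index 11.
Insert 742: h=8, slots 8,9,10,11,12,0 occupied → index 1.
Insert 251: h=3, slot 3 empty → index 3.
Table: [752, 742, —, 251, —, —, —, 181, 157, 14, 365, 798, 386]

2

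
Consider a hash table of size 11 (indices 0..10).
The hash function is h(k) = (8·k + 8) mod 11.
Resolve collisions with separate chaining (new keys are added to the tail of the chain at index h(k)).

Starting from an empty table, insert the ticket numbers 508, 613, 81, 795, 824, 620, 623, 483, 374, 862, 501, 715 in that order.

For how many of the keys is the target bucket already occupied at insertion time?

508 → bucket 2
613 → bucket 6
81 → bucket 7
795 → bucket 10
824 → bucket 0
620 → bucket 7 (collision)
623 → bucket 9
483 → bucket 0 (collision)
374 → bucket 8
862 → bucket 7 (collision)
501 → bucket 1
715 → bucket 8 (collision)
Final buckets:
0: 824 -> 483
1: 501
2: 508
3: _
4: _
5: _
6: 613
7: 81 -> 620 -> 862
8: 374 -> 715
9: 623
10: 795

4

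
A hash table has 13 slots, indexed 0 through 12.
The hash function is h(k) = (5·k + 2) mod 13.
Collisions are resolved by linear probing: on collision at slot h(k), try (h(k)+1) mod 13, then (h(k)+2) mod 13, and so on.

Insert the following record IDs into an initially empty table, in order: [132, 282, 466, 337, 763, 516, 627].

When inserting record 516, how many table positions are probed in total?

132: h=12 -> slot 12
282: h=8 -> slot 8
466: h=5 -> slot 5
337: h=10 -> slot 10
763: h=8, probe 8,9 -> slot 9
516: h=8, probe 8,9,10,11 -> slot 11
627: h=4 -> slot 4
Table: [∅, ∅, ∅, ∅, 627, 466, ∅, ∅, 282, 763, 337, 516, 132]

4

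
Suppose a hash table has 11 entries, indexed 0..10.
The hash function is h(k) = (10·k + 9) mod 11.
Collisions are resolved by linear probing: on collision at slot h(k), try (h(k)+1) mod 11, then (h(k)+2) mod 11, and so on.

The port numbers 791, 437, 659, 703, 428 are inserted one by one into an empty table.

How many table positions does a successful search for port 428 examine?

Insert 791: h=10, slot 10 empty -> index 10.
Insert 437: h=1, slot 1 empty -> index 1.
Insert 659: h=10, slot 10 occupied -> index 0.
Insert 703: h=10, slots 10,0,1 occupied -> index 2.
Insert 428: h=10, slots 10,0,1,2 occupied -> index 3.
Table: [659, 437, 703, 428, —, —, —, —, —, —, 791]
Lookup 428: h=10, probe 10,0,1,2,3 → found at 3.

5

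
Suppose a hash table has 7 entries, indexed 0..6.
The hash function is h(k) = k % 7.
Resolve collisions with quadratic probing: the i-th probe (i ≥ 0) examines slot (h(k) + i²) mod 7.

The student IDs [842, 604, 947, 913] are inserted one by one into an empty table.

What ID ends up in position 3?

842 hashes to 2; slot 2 is free -> place at 2.
604 hashes to 2; 2 taken -> place at 3.
947 hashes to 2; 2,3 taken -> place at 6.
913 hashes to 3; 3 taken -> place at 4.
Table: [-, -, 842, 604, 913, -, 947]

604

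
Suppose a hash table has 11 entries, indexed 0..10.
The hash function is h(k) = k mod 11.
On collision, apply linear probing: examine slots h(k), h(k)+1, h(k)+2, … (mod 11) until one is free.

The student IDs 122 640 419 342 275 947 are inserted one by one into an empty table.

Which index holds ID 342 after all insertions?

4

Insert 122: h=1, slot 1 empty => index 1.
Insert 640: h=2, slot 2 empty => index 2.
Insert 419: h=1, slots 1,2 occupied => index 3.
Insert 342: h=1, slots 1,2,3 occupied => index 4.
Insert 275: h=0, slot 0 empty => index 0.
Insert 947: h=1, slots 1,2,3,4 occupied => index 5.
Table: [275, 122, 640, 419, 342, 947, -, -, -, -, -]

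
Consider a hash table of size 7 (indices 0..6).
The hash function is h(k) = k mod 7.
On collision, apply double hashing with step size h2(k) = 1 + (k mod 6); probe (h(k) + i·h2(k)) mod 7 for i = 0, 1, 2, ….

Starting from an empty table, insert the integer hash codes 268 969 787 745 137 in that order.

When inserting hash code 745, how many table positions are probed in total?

3

Insert 268: h=2, slot 2 empty → index 2.
Insert 969: h=3, slot 3 empty → index 3.
Insert 787: h=3, h2=2, slot 3 occupied → index 5.
Insert 745: h=3, h2=2, slots 3,5 occupied → index 0.
Insert 137: h=4, slot 4 empty → index 4.
Table: [745, ∅, 268, 969, 137, 787, ∅]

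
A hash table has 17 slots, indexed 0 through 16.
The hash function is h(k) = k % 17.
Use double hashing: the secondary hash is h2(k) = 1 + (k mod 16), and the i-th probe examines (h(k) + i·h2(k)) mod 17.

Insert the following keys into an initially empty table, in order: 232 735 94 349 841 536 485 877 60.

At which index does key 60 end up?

232: h=11 -> slot 11
735: h=4 -> slot 4
94: h=9 -> slot 9
349: h=9, h2=14, probe 9,6 -> slot 6
841: h=8 -> slot 8
536: h=9, h2=9, probe 9,1 -> slot 1
485: h=9, h2=6, probe 9,15 -> slot 15
877: h=10 -> slot 10
60: h=9, h2=13, probe 9,5 -> slot 5
Table: [-, 536, -, -, 735, 60, 349, -, 841, 94, 877, 232, -, -, -, 485, -]

5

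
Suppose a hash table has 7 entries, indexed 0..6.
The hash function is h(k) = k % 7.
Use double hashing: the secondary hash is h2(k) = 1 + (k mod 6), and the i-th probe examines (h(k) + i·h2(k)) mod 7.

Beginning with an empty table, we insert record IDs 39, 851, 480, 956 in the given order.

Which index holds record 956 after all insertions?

39 hashes to 4; slot 4 is free → place at 4.
851 hashes to 4, h2=6; 4 taken → place at 3.
480 hashes to 4, h2=1; 4 taken → place at 5.
956 hashes to 4, h2=3; 4 taken → place at 0.
Table: [956, ∅, ∅, 851, 39, 480, ∅]

0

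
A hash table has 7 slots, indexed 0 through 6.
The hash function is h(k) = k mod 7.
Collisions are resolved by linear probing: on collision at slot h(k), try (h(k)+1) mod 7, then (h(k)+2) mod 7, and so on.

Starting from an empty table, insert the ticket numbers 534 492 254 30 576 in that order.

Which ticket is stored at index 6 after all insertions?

Insert 534: h=2, slot 2 empty => index 2.
Insert 492: h=2, slot 2 occupied => index 3.
Insert 254: h=2, slots 2,3 occupied => index 4.
Insert 30: h=2, slots 2,3,4 occupied => index 5.
Insert 576: h=2, slots 2,3,4,5 occupied => index 6.
Table: [∅, ∅, 534, 492, 254, 30, 576]

576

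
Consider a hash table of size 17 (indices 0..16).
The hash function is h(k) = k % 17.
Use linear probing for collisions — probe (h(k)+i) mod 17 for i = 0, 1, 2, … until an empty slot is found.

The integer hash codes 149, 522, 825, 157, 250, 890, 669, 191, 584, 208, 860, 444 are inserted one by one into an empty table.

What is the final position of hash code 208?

Insert 149: h=13, slot 13 empty → index 13.
Insert 522: h=12, slot 12 empty → index 12.
Insert 825: h=9, slot 9 empty → index 9.
Insert 157: h=4, slot 4 empty → index 4.
Insert 250: h=12, slots 12,13 occupied → index 14.
Insert 890: h=6, slot 6 empty → index 6.
Insert 669: h=6, slot 6 occupied → index 7.
Insert 191: h=4, slot 4 occupied → index 5.
Insert 584: h=6, slots 6,7 occupied → index 8.
Insert 208: h=4, slots 4,5,6,7,8,9 occupied → index 10.
Insert 860: h=10, slot 10 occupied → index 11.
Insert 444: h=2, slot 2 empty → index 2.
Table: [_, _, 444, _, 157, 191, 890, 669, 584, 825, 208, 860, 522, 149, 250, _, _]

10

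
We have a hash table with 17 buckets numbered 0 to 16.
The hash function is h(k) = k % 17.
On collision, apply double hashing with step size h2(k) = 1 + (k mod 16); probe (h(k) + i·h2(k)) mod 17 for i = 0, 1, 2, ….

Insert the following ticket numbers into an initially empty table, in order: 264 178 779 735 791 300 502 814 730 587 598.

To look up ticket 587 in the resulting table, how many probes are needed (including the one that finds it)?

264 hashes to 9; slot 9 is free => place at 9.
178 hashes to 8; slot 8 is free => place at 8.
779 hashes to 14; slot 14 is free => place at 14.
735 hashes to 4; slot 4 is free => place at 4.
791 hashes to 9, h2=8; 9 taken => place at 0.
300 hashes to 11; slot 11 is free => place at 11.
502 hashes to 9, h2=7; 9 taken => place at 16.
814 hashes to 15; slot 15 is free => place at 15.
730 hashes to 16, h2=11; 16 taken => place at 10.
587 hashes to 9, h2=12; 9,4,16,11 taken => place at 6.
598 hashes to 3; slot 3 is free => place at 3.
Table: [791, —, —, 598, 735, —, 587, —, 178, 264, 730, 300, —, —, 779, 814, 502]
Lookup 587: h=9, h2=12, probe 9,4,16,11,6 → found at 6.

5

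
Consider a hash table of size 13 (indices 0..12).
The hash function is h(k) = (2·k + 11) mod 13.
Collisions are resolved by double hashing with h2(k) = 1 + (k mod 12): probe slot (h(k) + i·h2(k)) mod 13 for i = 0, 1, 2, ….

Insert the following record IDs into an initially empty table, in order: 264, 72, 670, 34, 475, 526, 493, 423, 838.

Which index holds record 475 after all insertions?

7

264: h=6 -> slot 6
72: h=12 -> slot 12
670: h=12, h2=11, probe 12,10 -> slot 10
34: h=1 -> slot 1
475: h=12, h2=8, probe 12,7 -> slot 7
526: h=10, h2=11, probe 10,8 -> slot 8
493: h=9 -> slot 9
423: h=12, h2=4, probe 12,3 -> slot 3
838: h=10, h2=11, probe 10,8,6,4 -> slot 4
Table: [_, 34, _, 423, 838, _, 264, 475, 526, 493, 670, _, 72]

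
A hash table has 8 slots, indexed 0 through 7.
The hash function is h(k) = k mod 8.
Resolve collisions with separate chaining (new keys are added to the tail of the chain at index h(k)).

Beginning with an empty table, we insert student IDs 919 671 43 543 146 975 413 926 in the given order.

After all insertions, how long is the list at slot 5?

1

919 -> bucket 7
671 -> bucket 7 (collision)
43 -> bucket 3
543 -> bucket 7 (collision)
146 -> bucket 2
975 -> bucket 7 (collision)
413 -> bucket 5
926 -> bucket 6
Final buckets:
0: .
1: .
2: 146
3: 43
4: .
5: 413
6: 926
7: 919 -> 671 -> 543 -> 975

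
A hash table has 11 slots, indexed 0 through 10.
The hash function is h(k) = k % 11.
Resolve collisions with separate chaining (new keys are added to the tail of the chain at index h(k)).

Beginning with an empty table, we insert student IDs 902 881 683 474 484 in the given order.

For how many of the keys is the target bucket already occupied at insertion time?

Insert 902: h=0, bucket 0 empty -> new chain.
Insert 881: h=1, bucket 1 empty -> new chain.
Insert 683: h=1, bucket 1 nonempty -> append to chain.
Insert 474: h=1, bucket 1 nonempty -> append to chain.
Insert 484: h=0, bucket 0 nonempty -> append to chain.
Final buckets:
0: 902 -> 484
1: 881 -> 683 -> 474
2: —
3: —
4: —
5: —
6: —
7: —
8: —
9: —
10: —

3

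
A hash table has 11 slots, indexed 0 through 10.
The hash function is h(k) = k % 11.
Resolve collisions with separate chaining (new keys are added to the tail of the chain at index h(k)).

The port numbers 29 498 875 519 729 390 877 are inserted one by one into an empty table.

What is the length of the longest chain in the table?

29 → bucket 7
498 → bucket 3
875 → bucket 6
519 → bucket 2
729 → bucket 3 (collision)
390 → bucket 5
877 → bucket 8
Final buckets:
0: —
1: —
2: 519
3: 498 -> 729
4: —
5: 390
6: 875
7: 29
8: 877
9: —
10: —

2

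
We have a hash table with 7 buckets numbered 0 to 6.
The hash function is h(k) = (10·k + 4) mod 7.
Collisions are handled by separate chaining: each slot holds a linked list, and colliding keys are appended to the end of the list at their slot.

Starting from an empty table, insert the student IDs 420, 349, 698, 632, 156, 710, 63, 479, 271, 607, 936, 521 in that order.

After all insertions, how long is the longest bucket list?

420 → bucket 4
349 → bucket 1
698 → bucket 5
632 → bucket 3
156 → bucket 3 (collision)
710 → bucket 6
63 → bucket 4 (collision)
479 → bucket 6 (collision)
271 → bucket 5 (collision)
607 → bucket 5 (collision)
936 → bucket 5 (collision)
521 → bucket 6 (collision)
Final buckets:
0: _
1: 349
2: _
3: 632 -> 156
4: 420 -> 63
5: 698 -> 271 -> 607 -> 936
6: 710 -> 479 -> 521

4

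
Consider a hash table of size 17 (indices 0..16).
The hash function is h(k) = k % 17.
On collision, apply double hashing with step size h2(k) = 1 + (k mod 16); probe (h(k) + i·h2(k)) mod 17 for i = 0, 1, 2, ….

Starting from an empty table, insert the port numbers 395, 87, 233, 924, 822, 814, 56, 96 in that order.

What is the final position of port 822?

13

Insert 395: h=4, slot 4 empty => index 4.
Insert 87: h=2, slot 2 empty => index 2.
Insert 233: h=12, slot 12 empty => index 12.
Insert 924: h=6, slot 6 empty => index 6.
Insert 822: h=6, h2=7, slot 6 occupied => index 13.
Insert 814: h=15, slot 15 empty => index 15.
Insert 56: h=5, slot 5 empty => index 5.
Insert 96: h=11, slot 11 empty => index 11.
Table: [-, -, 87, -, 395, 56, 924, -, -, -, -, 96, 233, 822, -, 814, -]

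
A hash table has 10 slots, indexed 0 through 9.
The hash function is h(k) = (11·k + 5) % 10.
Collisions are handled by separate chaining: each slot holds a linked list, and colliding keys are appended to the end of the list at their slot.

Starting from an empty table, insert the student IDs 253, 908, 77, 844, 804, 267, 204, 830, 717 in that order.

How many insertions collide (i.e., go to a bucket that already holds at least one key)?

Insert 253: h=8, bucket 8 empty → new chain.
Insert 908: h=3, bucket 3 empty → new chain.
Insert 77: h=2, bucket 2 empty → new chain.
Insert 844: h=9, bucket 9 empty → new chain.
Insert 804: h=9, bucket 9 nonempty → append to chain.
Insert 267: h=2, bucket 2 nonempty → append to chain.
Insert 204: h=9, bucket 9 nonempty → append to chain.
Insert 830: h=5, bucket 5 empty → new chain.
Insert 717: h=2, bucket 2 nonempty → append to chain.
Final buckets:
0: ∅
1: ∅
2: 77 -> 267 -> 717
3: 908
4: ∅
5: 830
6: ∅
7: ∅
8: 253
9: 844 -> 804 -> 204

4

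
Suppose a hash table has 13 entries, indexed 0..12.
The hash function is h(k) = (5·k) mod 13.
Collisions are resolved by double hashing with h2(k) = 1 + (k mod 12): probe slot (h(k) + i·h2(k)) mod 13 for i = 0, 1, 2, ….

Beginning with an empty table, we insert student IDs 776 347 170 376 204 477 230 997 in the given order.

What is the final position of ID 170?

776: h=6 -> slot 6
347: h=6, h2=12, probe 6,5 -> slot 5
170: h=5, h2=3, probe 5,8 -> slot 8
376: h=8, h2=5, probe 8,0 -> slot 0
204: h=6, h2=1, probe 6,7 -> slot 7
477: h=6, h2=10, probe 6,3 -> slot 3
230: h=6, h2=3, probe 6,9 -> slot 9
997: h=6, h2=2, probe 6,8,10 -> slot 10
Table: [376, _, _, 477, _, 347, 776, 204, 170, 230, 997, _, _]

8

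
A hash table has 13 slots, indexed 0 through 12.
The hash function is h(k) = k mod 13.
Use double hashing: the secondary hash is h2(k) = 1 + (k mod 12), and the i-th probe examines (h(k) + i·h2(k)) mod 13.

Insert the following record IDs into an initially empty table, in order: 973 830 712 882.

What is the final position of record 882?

5

Insert 973: h=11, slot 11 empty → index 11.
Insert 830: h=11, h2=3, slot 11 occupied → index 1.
Insert 712: h=10, slot 10 empty → index 10.
Insert 882: h=11, h2=7, slot 11 occupied → index 5.
Table: [∅, 830, ∅, ∅, ∅, 882, ∅, ∅, ∅, ∅, 712, 973, ∅]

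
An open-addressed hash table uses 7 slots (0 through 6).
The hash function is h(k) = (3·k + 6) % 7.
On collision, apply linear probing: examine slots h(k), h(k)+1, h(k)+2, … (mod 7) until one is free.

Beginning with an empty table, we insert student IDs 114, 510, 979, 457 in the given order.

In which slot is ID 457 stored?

6

Insert 114: h=5, slot 5 empty -> index 5.
Insert 510: h=3, slot 3 empty -> index 3.
Insert 979: h=3, slot 3 occupied -> index 4.
Insert 457: h=5, slot 5 occupied -> index 6.
Table: [., ., ., 510, 979, 114, 457]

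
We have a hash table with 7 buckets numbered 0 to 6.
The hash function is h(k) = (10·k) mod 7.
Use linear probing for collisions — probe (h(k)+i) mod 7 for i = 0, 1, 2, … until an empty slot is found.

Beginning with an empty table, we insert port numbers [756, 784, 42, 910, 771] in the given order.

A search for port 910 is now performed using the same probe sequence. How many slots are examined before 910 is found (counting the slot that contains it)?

4

756 hashes to 0; slot 0 is free -> place at 0.
784 hashes to 0; 0 taken -> place at 1.
42 hashes to 0; 0,1 taken -> place at 2.
910 hashes to 0; 0,1,2 taken -> place at 3.
771 hashes to 3; 3 taken -> place at 4.
Table: [756, 784, 42, 910, 771, ∅, ∅]
Lookup 910: h=0, probe 0,1,2,3 → found at 3.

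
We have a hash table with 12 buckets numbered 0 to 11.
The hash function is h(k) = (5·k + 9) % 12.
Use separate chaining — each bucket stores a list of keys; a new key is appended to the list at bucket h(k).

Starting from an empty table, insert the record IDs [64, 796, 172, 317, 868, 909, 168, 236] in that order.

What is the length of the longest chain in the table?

4

64 -> bucket 5
796 -> bucket 5 (collision)
172 -> bucket 5 (collision)
317 -> bucket 10
868 -> bucket 5 (collision)
909 -> bucket 6
168 -> bucket 9
236 -> bucket 1
Final buckets:
0: .
1: 236
2: .
3: .
4: .
5: 64 -> 796 -> 172 -> 868
6: 909
7: .
8: .
9: 168
10: 317
11: .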